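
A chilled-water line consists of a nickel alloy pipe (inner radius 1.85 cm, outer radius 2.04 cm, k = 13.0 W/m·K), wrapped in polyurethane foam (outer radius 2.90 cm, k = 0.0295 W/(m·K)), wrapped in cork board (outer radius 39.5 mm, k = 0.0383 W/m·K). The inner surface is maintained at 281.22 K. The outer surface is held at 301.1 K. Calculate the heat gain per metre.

Treat each layer as a resistance in series:
  R'_nickel alloy = ln(0.0204/0.0185)/(2πk) = 0.09776/(2π·13.0) = 0.001197 m·K/W
  R'_polyurethane foam = ln(0.0290/0.0204)/(2πk) = 0.3518/(2π·0.0295) = 1.898 m·K/W
  R'_cork board = ln(0.0395/0.0290)/(2πk) = 0.3090/(2π·0.0383) = 1.284 m·K/W
ΣR = 0.001197 + 1.898 + 1.284 = 3.183 m·K/W
Q' = ΔT/ΣR = (281.22 K − 301.1 K)/3.183 = -6.25 W/m
(Negative Q' ⇒ heat flows inward; heat gain = 6.25 W/m.)

Q' = 6.25 W/m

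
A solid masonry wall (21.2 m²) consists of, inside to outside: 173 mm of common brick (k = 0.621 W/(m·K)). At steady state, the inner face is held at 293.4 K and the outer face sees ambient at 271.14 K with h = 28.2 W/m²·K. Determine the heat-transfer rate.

Series thermal resistances, inner to outer:
  R_common brick = L/(kA) = 0.173/(0.621·21.2) = 0.01314 K/W
  R_conv,out = 1/(hA) = 1/(28.2·21.2) = 0.001673 K/W
ΣR = 0.01314 + 0.001673 = 0.01481 K/W
Q = ΔT/ΣR = (293.4 K − 271.14 K)/0.01481 = 1500 W

Q = 1500 W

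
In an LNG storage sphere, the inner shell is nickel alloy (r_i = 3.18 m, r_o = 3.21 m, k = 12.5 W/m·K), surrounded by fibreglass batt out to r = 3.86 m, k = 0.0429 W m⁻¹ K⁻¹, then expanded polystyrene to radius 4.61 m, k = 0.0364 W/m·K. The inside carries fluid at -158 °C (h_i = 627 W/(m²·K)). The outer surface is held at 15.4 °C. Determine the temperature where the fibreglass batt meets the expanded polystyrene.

T = -68.9 °C

Resistance network (inner→outer):
  R_conv,in = 1/(4πr²h) = 1/(4π·3.18²·627) = 1.255×10^-5 K/W
  R_nickel alloy = (1/3.18 − 1/3.21)/(4πk) = 0.002939/(4π·12.5) = 1.871×10^-5 K/W
  R_fibreglass batt = (1/3.21 − 1/3.86)/(4πk) = 0.05246/(4π·0.0429) = 0.09731 K/W
  R_expanded polystyrene = (1/3.86 − 1/4.61)/(4πk) = 0.04215/(4π·0.0364) = 0.09214 K/W
ΣR = 1.255×10^-5 + 1.871×10^-5 + 0.09731 + 0.09214 = 0.1895 K/W
Q = ΔT/ΣR = (-158 °C − 15.4 °C)/0.1895 = -915.0 W
From the inner boundary to the fibreglass batt/expanded polystyrene interface, ΣR_partial = 0.09734 K/W.
T_interface = T_in − Q·ΣR_partial = -158 °C − (-915.0)(0.09734) = -68.9 °C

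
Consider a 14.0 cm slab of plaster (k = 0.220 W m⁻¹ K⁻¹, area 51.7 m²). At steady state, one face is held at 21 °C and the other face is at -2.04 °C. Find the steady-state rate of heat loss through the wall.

Q = 1870 W

Q = kA·ΔT/L = 0.220 × 51.7 × |21 °C − -2.04 °C| / 0.140 = 1870 W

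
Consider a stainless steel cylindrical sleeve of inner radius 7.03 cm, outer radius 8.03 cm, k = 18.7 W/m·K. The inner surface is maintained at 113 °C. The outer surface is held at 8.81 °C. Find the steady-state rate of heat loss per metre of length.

Q' = 2πk·ΔT/ln(r₂/r₁) = 2π × 18.7 × 104.19 / ln(0.0803/0.0703) = 92000 W/m

Q' = 92.0 kW/m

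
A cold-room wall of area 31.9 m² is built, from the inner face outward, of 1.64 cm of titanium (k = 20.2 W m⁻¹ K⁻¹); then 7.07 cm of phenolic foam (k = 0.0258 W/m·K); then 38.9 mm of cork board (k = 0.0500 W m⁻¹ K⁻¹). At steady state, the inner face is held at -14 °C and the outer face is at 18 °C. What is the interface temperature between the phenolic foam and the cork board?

T = 10.9 °C

Resistance network (inner→outer):
  R_titanium = L/(kA) = 0.0164/(20.2·31.9) = 2.545×10^-5 K/W
  R_phenolic foam = L/(kA) = 0.0707/(0.0258·31.9) = 0.08590 K/W
  R_cork board = L/(kA) = 0.0389/(0.0500·31.9) = 0.02439 K/W
ΣR = 2.545×10^-5 + 0.08590 + 0.02439 = 0.1103 K/W
Q = ΔT/ΣR = (-14 °C − 18 °C)/0.1103 = -290.1 W
From the inner boundary to the phenolic foam/cork board interface, ΣR_partial = 0.08593 K/W.
T_interface = T_in − Q·ΣR_partial = -14 °C − (-290.1)(0.08593) = 10.9 °C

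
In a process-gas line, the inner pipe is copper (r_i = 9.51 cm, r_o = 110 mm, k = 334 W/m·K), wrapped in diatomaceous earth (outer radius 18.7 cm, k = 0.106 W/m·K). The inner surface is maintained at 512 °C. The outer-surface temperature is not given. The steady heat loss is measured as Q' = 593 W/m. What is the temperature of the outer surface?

T_out = 39.5 °C

Series resistances:
  R'_copper = ln(0.110/0.0951)/(2πk) = 0.1456/(2π·334) = 6.936×10^-5 m·K/W
  R'_diatomaceous earth = ln(0.187/0.110)/(2πk) = 0.5306/(2π·0.106) = 0.7967 m·K/W
ΣR = 0.7968 m·K/W
ΔT = Q'·ΣR = 593 × 0.7968 = 472.5 K
Heat flows outward, so T_out = T_in − ΔT = 512 − 472.5 = 39.5 °C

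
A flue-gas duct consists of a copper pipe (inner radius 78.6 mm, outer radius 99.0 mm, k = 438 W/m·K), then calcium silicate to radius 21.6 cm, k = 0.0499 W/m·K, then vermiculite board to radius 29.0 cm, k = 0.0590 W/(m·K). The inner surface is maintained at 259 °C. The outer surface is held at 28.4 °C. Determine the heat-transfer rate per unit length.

Q' = 70.2 W/m

Treat each layer as a resistance in series:
  R'_copper = ln(0.0990/0.0786)/(2πk) = 0.2307/(2π·438) = 8.385×10^-5 m·K/W
  R'_calcium silicate = ln(0.216/0.0990)/(2πk) = 0.7802/(2π·0.0499) = 2.488 m·K/W
  R'_vermiculite board = ln(0.290/0.216)/(2πk) = 0.2946/(2π·0.0590) = 0.7947 m·K/W
ΣR = 8.385×10^-5 + 2.488 + 0.7947 = 3.283 m·K/W
Q' = ΔT/ΣR = (259 °C − 28.4 °C)/3.283 = 70.2 W/m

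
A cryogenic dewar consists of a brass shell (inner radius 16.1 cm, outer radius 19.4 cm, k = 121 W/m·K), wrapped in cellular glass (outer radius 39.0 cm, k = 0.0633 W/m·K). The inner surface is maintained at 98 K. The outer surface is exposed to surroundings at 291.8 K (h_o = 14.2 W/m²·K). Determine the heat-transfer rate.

Q = 58.8 W

Resistance network (inner→outer):
  R_brass = (1/0.161 − 1/0.194)/(4πk) = 1.057/(4π·121) = 6.949×10^-4 K/W
  R_cellular glass = (1/0.194 − 1/0.390)/(4πk) = 2.591/(4π·0.0633) = 3.257 K/W
  R_conv,out = 1/(4πr²h) = 1/(4π·0.390²·14.2) = 0.03684 K/W
ΣR = 6.949×10^-4 + 3.257 + 0.03684 = 3.295 K/W
Q = ΔT/ΣR = (98 K − 291.8 K)/3.295 = -58.8 W
(Negative Q ⇒ heat flows inward; heat gain = 58.8 W.)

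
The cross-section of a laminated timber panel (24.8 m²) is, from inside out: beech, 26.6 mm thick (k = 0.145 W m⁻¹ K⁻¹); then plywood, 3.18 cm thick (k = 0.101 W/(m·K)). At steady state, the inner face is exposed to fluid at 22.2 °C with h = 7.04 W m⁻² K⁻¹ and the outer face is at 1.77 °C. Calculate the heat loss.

Q = 791 W

Treat each layer as a resistance in series:
  R_conv,in = 1/(hA) = 1/(7.04·24.8) = 0.005728 K/W
  R_beech = L/(kA) = 0.0266/(0.145·24.8) = 0.007397 K/W
  R_plywood = L/(kA) = 0.0318/(0.101·24.8) = 0.01270 K/W
ΣR = 0.005728 + 0.007397 + 0.01270 = 0.02583 K/W
Q = ΔT/ΣR = (22.2 °C − 1.77 °C)/0.02583 = 791 W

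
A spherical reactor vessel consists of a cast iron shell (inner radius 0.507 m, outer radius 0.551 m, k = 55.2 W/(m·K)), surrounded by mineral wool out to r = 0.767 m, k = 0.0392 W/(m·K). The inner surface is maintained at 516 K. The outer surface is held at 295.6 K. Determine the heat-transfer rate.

Q = 212 W

Resistance network (inner→outer):
  R_cast iron = (1/0.507 − 1/0.551)/(4πk) = 0.1575/(4π·55.2) = 2.271×10^-4 K/W
  R_mineral wool = (1/0.551 − 1/0.767)/(4πk) = 0.5111/(4π·0.0392) = 1.038 K/W
ΣR = 2.271×10^-4 + 1.038 = 1.038 K/W
Q = ΔT/ΣR = (516 K − 295.6 K)/1.038 = 212 W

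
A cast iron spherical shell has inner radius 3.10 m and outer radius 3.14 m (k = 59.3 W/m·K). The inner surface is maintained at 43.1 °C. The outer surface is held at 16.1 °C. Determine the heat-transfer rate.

Q = 4900 kW

Q = 4πk·ΔT/(1/r₁ − 1/r₂) = 4π × 59.3 × 27 / (1/3.10 − 1/3.14) = 4.90×10^6 W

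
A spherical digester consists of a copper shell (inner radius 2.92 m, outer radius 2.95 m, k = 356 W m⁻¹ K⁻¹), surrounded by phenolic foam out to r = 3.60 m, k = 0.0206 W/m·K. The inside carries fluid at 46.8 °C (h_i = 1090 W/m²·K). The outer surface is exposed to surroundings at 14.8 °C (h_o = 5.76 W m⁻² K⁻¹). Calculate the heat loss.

Q = 135 W

Series thermal resistances, inner to outer:
  R_conv,in = 1/(4πr²h) = 1/(4π·2.92²·1090) = 8.562×10^-6 K/W
  R_copper = (1/2.92 − 1/2.95)/(4πk) = 0.003483/(4π·356) = 7.785×10^-7 K/W
  R_phenolic foam = (1/2.95 − 1/3.60)/(4πk) = 0.06121/(4π·0.0206) = 0.2364 K/W
  R_conv,out = 1/(4πr²h) = 1/(4π·3.60²·5.76) = 0.001066 K/W
ΣR = 8.562×10^-6 + 7.785×10^-7 + 0.2364 + 0.001066 = 0.2375 K/W
Q = ΔT/ΣR = (46.8 °C − 14.8 °C)/0.2375 = 135 W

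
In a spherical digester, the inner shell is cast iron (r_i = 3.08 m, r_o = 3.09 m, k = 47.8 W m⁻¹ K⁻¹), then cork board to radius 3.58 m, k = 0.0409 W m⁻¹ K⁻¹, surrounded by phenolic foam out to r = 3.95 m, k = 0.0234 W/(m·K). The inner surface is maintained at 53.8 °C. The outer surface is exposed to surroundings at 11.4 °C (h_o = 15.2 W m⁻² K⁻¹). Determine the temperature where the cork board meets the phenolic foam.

Treat each layer as a resistance in series:
  R_cast iron = (1/3.08 − 1/3.09)/(4πk) = 0.001051/(4π·47.8) = 1.749×10^-6 K/W
  R_cork board = (1/3.09 − 1/3.58)/(4πk) = 0.04429/(4π·0.0409) = 0.08618 K/W
  R_phenolic foam = (1/3.58 − 1/3.95)/(4πk) = 0.02617/(4π·0.0234) = 0.08898 K/W
  R_conv,out = 1/(4πr²h) = 1/(4π·3.95²·15.2) = 3.355×10^-4 K/W
ΣR = 1.749×10^-6 + 0.08618 + 0.08898 + 3.355×10^-4 = 0.1755 K/W
Q = ΔT/ΣR = (53.8 °C − 11.4 °C)/0.1755 = 241.6 W
From the inner boundary to the cork board/phenolic foam interface, ΣR_partial = 0.08618 K/W.
T_interface = T_in − Q·ΣR_partial = 53.8 °C − (241.6)(0.08618) = 33.0 °C

T = 33.0 °C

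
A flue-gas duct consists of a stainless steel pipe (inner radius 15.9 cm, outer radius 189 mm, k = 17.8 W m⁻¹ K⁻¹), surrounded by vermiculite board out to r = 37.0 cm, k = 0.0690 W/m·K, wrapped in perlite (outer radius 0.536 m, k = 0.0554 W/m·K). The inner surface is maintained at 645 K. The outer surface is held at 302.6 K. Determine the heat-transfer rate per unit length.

Q' = 131 W/m

Treat each layer as a resistance in series:
  R'_stainless steel = ln(0.189/0.159)/(2πk) = 0.1728/(2π·17.8) = 0.001545 m·K/W
  R'_vermiculite board = ln(0.370/0.189)/(2πk) = 0.6718/(2π·0.0690) = 1.549 m·K/W
  R'_perlite = ln(0.536/0.370)/(2πk) = 0.3706/(2π·0.0554) = 1.065 m·K/W
ΣR = 0.001545 + 1.549 + 1.065 = 2.616 m·K/W
Q' = ΔT/ΣR = (645 K − 302.6 K)/2.616 = 131 W/m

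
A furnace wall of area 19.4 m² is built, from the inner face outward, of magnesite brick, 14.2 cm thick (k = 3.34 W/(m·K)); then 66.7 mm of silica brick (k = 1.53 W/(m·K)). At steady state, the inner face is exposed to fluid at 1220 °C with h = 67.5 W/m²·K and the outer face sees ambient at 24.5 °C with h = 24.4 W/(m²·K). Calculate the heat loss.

Treat each layer as a resistance in series:
  R_conv,in = 1/(hA) = 1/(67.5·19.4) = 7.637×10^-4 K/W
  R_magnesite brick = L/(kA) = 0.142/(3.34·19.4) = 0.002191 K/W
  R_silica brick = L/(kA) = 0.0667/(1.53·19.4) = 0.002247 K/W
  R_conv,out = 1/(hA) = 1/(24.4·19.4) = 0.002113 K/W
ΣR = 7.637×10^-4 + 0.002191 + 0.002247 + 0.002113 = 0.007315 K/W
Q = ΔT/ΣR = (1220 °C − 24.5 °C)/0.007315 = 1.63×10^5 W

Q = 1.63×10^5 W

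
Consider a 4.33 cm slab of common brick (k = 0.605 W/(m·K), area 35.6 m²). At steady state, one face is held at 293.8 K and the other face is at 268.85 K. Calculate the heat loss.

Q = 12.4 kW

Q = kA·ΔT/L = 0.605 × 35.6 × |293.8 K − 268.85 K| / 0.0433 = 12400 W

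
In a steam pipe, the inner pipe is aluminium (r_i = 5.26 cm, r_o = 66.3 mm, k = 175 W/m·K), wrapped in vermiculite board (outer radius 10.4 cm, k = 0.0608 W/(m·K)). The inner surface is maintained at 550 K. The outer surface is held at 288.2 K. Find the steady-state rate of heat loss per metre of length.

Resistance network (inner→outer):
  R'_aluminium = ln(0.0663/0.0526)/(2πk) = 0.2315/(2π·175) = 2.105×10^-4 m·K/W
  R'_vermiculite board = ln(0.104/0.0663)/(2πk) = 0.4502/(2π·0.0608) = 1.178 m·K/W
ΣR = 2.105×10^-4 + 1.178 = 1.178 m·K/W
Q' = ΔT/ΣR = (550 K − 288.2 K)/1.178 = 222 W/m

Q' = 222 W/m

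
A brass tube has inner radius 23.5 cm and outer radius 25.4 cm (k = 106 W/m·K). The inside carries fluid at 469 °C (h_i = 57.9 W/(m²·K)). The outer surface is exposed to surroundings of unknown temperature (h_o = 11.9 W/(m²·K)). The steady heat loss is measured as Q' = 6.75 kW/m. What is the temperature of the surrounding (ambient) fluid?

T_out = 33.8 °C

Series resistances:
  R'_conv,in = 1/(2πr h) = 1/(2π·0.235·57.9) = 0.01170 m·K/W
  R'_brass = ln(0.254/0.235)/(2πk) = 0.07775/(2π·106) = 1.167×10^-4 m·K/W
  R'_conv,out = 1/(2πr h) = 1/(2π·0.254·11.9) = 0.05265 m·K/W
ΣR = 0.06447 m·K/W
ΔT = Q'·ΣR = 6750 × 0.06447 = 435.2 K
Heat flows outward, so T_out = T_in − ΔT = 469 − 435.2 = 33.8 °C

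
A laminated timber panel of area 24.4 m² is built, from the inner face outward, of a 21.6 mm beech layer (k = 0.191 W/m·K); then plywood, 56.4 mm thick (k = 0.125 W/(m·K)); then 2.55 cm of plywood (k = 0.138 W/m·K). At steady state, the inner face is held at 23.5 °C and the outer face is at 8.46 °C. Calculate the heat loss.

Q = 490 W

Treat each layer as a resistance in series:
  R_beech = L/(kA) = 0.0216/(0.191·24.4) = 0.004635 K/W
  R_plywood = L/(kA) = 0.0564/(0.125·24.4) = 0.01849 K/W
  R_plywood = L/(kA) = 0.0255/(0.138·24.4) = 0.007573 K/W
ΣR = 0.004635 + 0.01849 + 0.007573 = 0.03070 K/W
Q = ΔT/ΣR = (23.5 °C − 8.46 °C)/0.03070 = 490 W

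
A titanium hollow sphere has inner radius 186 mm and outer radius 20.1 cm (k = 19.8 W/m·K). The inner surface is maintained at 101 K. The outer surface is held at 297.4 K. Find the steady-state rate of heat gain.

Q = 122 kW

Q = 4πk·ΔT/(1/r₁ − 1/r₂) = 4π × 19.8 × 196.4 / (1/0.186 − 1/0.201) = 1.22×10^5 W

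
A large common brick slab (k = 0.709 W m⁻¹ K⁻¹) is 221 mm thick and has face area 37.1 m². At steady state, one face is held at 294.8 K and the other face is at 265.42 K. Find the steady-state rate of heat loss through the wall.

Q = 3500 W

Q = kA·ΔT/L = 0.709 × 37.1 × |294.8 K − 265.42 K| / 0.221 = 3500 W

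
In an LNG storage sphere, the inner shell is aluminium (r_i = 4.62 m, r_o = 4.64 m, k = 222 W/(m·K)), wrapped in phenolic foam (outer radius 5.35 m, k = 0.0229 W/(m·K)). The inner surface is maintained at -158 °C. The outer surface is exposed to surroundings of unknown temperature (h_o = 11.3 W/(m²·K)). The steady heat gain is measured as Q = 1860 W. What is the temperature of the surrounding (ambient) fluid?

T_out = 27.3 °C

Series resistances:
  R_aluminium = (1/4.62 − 1/4.64)/(4πk) = 9.330×10^-4/(4π·222) = 3.344×10^-7 K/W
  R_phenolic foam = (1/4.64 − 1/5.35)/(4πk) = 0.02860/(4π·0.0229) = 0.09939 K/W
  R_conv,out = 1/(4πr²h) = 1/(4π·5.35²·11.3) = 2.460×10^-4 K/W
ΣR = 0.09964 K/W
ΔT = Q·ΣR = 1860 × 0.09964 = 185.3 K
Heat flows inward, so T_out = T_in + ΔT = -158 + 185.3 = 27.3 °C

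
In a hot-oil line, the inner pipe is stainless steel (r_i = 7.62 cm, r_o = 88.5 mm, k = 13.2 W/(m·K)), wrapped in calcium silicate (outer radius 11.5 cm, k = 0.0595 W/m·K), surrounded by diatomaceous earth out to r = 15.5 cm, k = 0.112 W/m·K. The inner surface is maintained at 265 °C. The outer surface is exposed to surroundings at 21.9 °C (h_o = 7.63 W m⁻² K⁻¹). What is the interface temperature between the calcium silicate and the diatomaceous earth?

Resistance network (inner→outer):
  R'_stainless steel = ln(0.0885/0.0762)/(2πk) = 0.1496/(2π·13.2) = 0.001804 m·K/W
  R'_calcium silicate = ln(0.115/0.0885)/(2πk) = 0.2619/(2π·0.0595) = 0.7006 m·K/W
  R'_diatomaceous earth = ln(0.155/0.115)/(2πk) = 0.2985/(2π·0.112) = 0.4242 m·K/W
  R'_conv,out = 1/(2πr h) = 1/(2π·0.155·7.63) = 0.1346 m·K/W
ΣR = 0.001804 + 0.7006 + 0.4242 + 0.1346 = 1.261 m·K/W
Q' = ΔT/ΣR = (265 °C − 21.9 °C)/1.261 = 192.8 W/m
From the inner boundary to the calcium silicate/diatomaceous earth interface, ΣR_partial = 0.7024 m·K/W.
T_interface = T_in − Q'·ΣR_partial = 265 °C − (192.8)(0.7024) = 130 °C

T = 130 °C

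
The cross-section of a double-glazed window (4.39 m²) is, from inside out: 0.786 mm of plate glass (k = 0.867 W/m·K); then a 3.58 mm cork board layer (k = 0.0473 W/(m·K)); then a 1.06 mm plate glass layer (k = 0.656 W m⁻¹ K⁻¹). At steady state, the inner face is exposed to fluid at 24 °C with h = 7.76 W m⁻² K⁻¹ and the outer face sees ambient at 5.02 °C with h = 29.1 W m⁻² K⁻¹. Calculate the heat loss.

Resistance network (inner→outer):
  R_conv,in = 1/(hA) = 1/(7.76·4.39) = 0.02935 K/W
  R_plate glass = L/(kA) = 7.86×10^-4/(0.867·4.39) = 2.065×10^-4 K/W
  R_cork board = L/(kA) = 0.00358/(0.0473·4.39) = 0.01724 K/W
  R_plate glass = L/(kA) = 0.00106/(0.656·4.39) = 3.681×10^-4 K/W
  R_conv,out = 1/(hA) = 1/(29.1·4.39) = 0.007828 K/W
ΣR = 0.02935 + 2.065×10^-4 + 0.01724 + 3.681×10^-4 + 0.007828 = 0.05499 K/W
Q = ΔT/ΣR = (24 °C − 5.02 °C)/0.05499 = 345 W

Q = 345 W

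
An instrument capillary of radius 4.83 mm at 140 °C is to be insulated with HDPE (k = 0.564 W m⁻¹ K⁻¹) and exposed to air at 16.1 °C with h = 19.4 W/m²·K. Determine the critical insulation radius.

r_cr = 2.91 cm

For a cylinder, r_cr = k_ins/h = 0.564/19.4 = 0.0291 m = 2.91 cm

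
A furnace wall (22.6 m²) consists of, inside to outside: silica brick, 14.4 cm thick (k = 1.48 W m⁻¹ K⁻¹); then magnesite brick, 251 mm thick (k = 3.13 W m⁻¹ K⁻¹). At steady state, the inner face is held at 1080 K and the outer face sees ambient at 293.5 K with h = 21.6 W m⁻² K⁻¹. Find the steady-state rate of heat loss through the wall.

Q = 79400 W

Series thermal resistances, inner to outer:
  R_silica brick = L/(kA) = 0.144/(1.48·22.6) = 0.004305 K/W
  R_magnesite brick = L/(kA) = 0.251/(3.13·22.6) = 0.003548 K/W
  R_conv,out = 1/(hA) = 1/(21.6·22.6) = 0.002049 K/W
ΣR = 0.004305 + 0.003548 + 0.002049 = 0.009902 K/W
Q = ΔT/ΣR = (1080 K − 293.5 K)/0.009902 = 79400 W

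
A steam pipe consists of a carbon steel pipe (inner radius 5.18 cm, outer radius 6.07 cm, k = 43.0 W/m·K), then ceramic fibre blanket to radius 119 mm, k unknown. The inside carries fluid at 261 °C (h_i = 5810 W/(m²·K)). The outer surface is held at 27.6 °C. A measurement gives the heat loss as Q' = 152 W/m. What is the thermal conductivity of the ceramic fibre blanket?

ΣR = ΔT/Q' = |261 − 27.6|/152 = 1.536 m·K/W
Known resistances:
  R'_conv,in = 1/(2πr h) = 1/(2π·0.0518·5810) = 5.288×10^-4 m·K/W
  R'_carbon steel = ln(0.0607/0.0518)/(2πk) = 0.1586/(2π·43.0) = 5.869×10^-4 m·K/W
R_ceramic fibre blanket = ΣR − ΣR_known = 1.536 − 0.001116 = 1.535 m·K/W
ln(r₂/r₁)/(2πk) = 1.535 ⇒ k = 0.6732/(2π·1.535) = 0.0698 W/m·K

k = 0.0698 W/m·K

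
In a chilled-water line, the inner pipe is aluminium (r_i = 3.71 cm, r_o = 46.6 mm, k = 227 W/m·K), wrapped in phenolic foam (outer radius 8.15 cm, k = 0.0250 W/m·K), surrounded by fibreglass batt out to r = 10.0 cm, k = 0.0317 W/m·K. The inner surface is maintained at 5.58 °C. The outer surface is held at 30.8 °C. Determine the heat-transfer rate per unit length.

Treat each layer as a resistance in series:
  R'_aluminium = ln(0.0466/0.0371)/(2πk) = 0.2280/(2π·227) = 1.598×10^-4 m·K/W
  R'_phenolic foam = ln(0.0815/0.0466)/(2πk) = 0.5590/(2π·0.0250) = 3.559 m·K/W
  R'_fibreglass batt = ln(0.100/0.0815)/(2πk) = 0.2046/(2π·0.0317) = 1.027 m·K/W
ΣR = 1.598×10^-4 + 3.559 + 1.027 = 4.586 m·K/W
Q' = ΔT/ΣR = (5.58 °C − 30.8 °C)/4.586 = -5.50 W/m
(Negative Q' ⇒ heat flows inward; heat gain = 5.50 W/m.)

Q' = 5.50 W/m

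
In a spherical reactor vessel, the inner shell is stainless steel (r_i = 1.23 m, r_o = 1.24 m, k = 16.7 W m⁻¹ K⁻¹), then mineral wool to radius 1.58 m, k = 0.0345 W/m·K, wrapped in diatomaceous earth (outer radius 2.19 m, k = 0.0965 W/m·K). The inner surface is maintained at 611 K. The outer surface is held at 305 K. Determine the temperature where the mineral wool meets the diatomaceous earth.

Resistance network (inner→outer):
  R_stainless steel = (1/1.23 − 1/1.24)/(4πk) = 0.006557/(4π·16.7) = 3.124×10^-5 K/W
  R_mineral wool = (1/1.24 − 1/1.58)/(4πk) = 0.1735/(4π·0.0345) = 0.4003 K/W
  R_diatomaceous earth = (1/1.58 − 1/2.19)/(4πk) = 0.1763/(4π·0.0965) = 0.1454 K/W
ΣR = 3.124×10^-5 + 0.4003 + 0.1454 = 0.5457 K/W
Q = ΔT/ΣR = (611 K − 305 K)/0.5457 = 560.7 W
From the inner boundary to the mineral wool/diatomaceous earth interface, ΣR_partial = 0.4003 K/W.
T_interface = T_in − Q·ΣR_partial = 611 K − (560.7)(0.4003) = 387 K

T = 387 K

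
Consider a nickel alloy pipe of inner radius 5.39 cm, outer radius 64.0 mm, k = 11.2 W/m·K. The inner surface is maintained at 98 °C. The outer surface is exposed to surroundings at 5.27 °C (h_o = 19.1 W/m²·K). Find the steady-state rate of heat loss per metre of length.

Series thermal resistances, inner to outer:
  R'_nickel alloy = ln(0.0640/0.0539)/(2πk) = 0.1718/(2π·11.2) = 0.002441 m·K/W
  R'_conv,out = 1/(2πr h) = 1/(2π·0.0640·19.1) = 0.1302 m·K/W
ΣR = 0.002441 + 0.1302 = 0.1326 m·K/W
Q' = ΔT/ΣR = (98 °C − 5.27 °C)/0.1326 = 699 W/m

Q' = 699 W/m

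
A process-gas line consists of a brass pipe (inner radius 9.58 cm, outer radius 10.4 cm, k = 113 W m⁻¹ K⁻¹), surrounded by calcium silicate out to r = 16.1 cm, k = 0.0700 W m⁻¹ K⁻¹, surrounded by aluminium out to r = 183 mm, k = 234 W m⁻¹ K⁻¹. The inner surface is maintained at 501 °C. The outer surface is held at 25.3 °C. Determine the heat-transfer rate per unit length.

Q' = 479 W/m

Treat each layer as a resistance in series:
  R'_brass = ln(0.104/0.0958)/(2πk) = 0.08213/(2π·113) = 1.157×10^-4 m·K/W
  R'_calcium silicate = ln(0.161/0.104)/(2πk) = 0.4370/(2π·0.0700) = 0.9936 m·K/W
  R'_aluminium = ln(0.183/0.161)/(2πk) = 0.1281/(2π·234) = 8.711×10^-5 m·K/W
ΣR = 1.157×10^-4 + 0.9936 + 8.711×10^-5 = 0.9938 m·K/W
Q' = ΔT/ΣR = (501 °C − 25.3 °C)/0.9938 = 479 W/m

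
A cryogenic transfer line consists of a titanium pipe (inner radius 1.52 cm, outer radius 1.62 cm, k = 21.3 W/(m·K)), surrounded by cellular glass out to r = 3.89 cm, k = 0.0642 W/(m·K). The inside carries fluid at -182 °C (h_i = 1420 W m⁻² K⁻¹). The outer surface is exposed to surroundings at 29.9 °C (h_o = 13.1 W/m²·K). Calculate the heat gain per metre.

Q' = 85.0 W/m

Resistance network (inner→outer):
  R'_conv,in = 1/(2πr h) = 1/(2π·0.0152·1420) = 0.007374 m·K/W
  R'_titanium = ln(0.0162/0.0152)/(2πk) = 0.06372/(2π·21.3) = 4.761×10^-4 m·K/W
  R'_cellular glass = ln(0.0389/0.0162)/(2πk) = 0.8760/(2π·0.0642) = 2.172 m·K/W
  R'_conv,out = 1/(2πr h) = 1/(2π·0.0389·13.1) = 0.3123 m·K/W
ΣR = 0.007374 + 4.761×10^-4 + 2.172 + 0.3123 = 2.492 m·K/W
Q' = ΔT/ΣR = (-182 °C − 29.9 °C)/2.492 = -85.0 W/m
(Negative Q' ⇒ heat flows inward; heat gain = 85.0 W/m.)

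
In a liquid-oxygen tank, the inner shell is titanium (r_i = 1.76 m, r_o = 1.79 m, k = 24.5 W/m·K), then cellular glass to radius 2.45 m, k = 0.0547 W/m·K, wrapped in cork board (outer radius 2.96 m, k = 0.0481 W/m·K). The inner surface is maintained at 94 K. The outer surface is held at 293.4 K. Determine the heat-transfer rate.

Q = 595 W

Series thermal resistances, inner to outer:
  R_titanium = (1/1.76 − 1/1.79)/(4πk) = 0.009523/(4π·24.5) = 3.093×10^-5 K/W
  R_cellular glass = (1/1.79 − 1/2.45)/(4πk) = 0.1505/(4π·0.0547) = 0.2189 K/W
  R_cork board = (1/2.45 − 1/2.96)/(4πk) = 0.07033/(4π·0.0481) = 0.1163 K/W
ΣR = 3.093×10^-5 + 0.2189 + 0.1163 = 0.3352 K/W
Q = ΔT/ΣR = (94 K − 293.4 K)/0.3352 = -595 W
(Negative Q ⇒ heat flows inward; heat gain = 595 W.)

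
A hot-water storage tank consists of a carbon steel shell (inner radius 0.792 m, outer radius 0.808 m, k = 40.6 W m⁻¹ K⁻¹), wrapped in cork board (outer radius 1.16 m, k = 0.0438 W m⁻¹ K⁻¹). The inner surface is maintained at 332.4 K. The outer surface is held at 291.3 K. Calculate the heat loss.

Q = 60.2 W

Resistance network (inner→outer):
  R_carbon steel = (1/0.792 − 1/0.808)/(4πk) = 0.02500/(4π·40.6) = 4.901×10^-5 K/W
  R_cork board = (1/0.808 − 1/1.16)/(4πk) = 0.3756/(4π·0.0438) = 0.6823 K/W
ΣR = 4.901×10^-5 + 0.6823 = 0.6823 K/W
Q = ΔT/ΣR = (332.4 K − 291.3 K)/0.6823 = 60.2 W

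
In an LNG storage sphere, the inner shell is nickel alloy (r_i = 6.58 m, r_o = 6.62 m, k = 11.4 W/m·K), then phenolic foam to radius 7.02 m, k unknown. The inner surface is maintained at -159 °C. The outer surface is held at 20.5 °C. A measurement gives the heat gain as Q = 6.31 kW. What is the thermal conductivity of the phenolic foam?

ΣR = ΔT/Q = |-159 − 20.5|/6310 = 0.02845 K/W
Known resistances:
  R_nickel alloy = (1/6.58 − 1/6.62)/(4πk) = 9.183×10^-4/(4π·11.4) = 6.410×10^-6 K/W
R_phenolic foam = ΣR − ΣR_known = 0.02845 − 6.410×10^-6 = 0.02844 K/W
(1/r₁−1/r₂)/(4πk) = 0.02844 ⇒ k = 0.008607/(4π·0.02844) = 0.0241 W/m·K

k = 0.0241 W/m·K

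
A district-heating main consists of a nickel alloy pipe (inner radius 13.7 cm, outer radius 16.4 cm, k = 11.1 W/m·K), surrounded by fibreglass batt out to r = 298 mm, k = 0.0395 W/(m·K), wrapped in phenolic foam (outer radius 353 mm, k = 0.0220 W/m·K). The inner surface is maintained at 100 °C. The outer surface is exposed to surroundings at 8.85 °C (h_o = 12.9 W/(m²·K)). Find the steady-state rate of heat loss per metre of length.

Q' = 24.8 W/m

Series thermal resistances, inner to outer:
  R'_nickel alloy = ln(0.164/0.137)/(2πk) = 0.1799/(2π·11.1) = 0.002579 m·K/W
  R'_fibreglass batt = ln(0.298/0.164)/(2πk) = 0.5972/(2π·0.0395) = 2.406 m·K/W
  R'_phenolic foam = ln(0.353/0.298)/(2πk) = 0.1694/(2π·0.0220) = 1.225 m·K/W
  R'_conv,out = 1/(2πr h) = 1/(2π·0.353·12.9) = 0.03495 m·K/W
ΣR = 0.002579 + 2.406 + 1.225 + 0.03495 = 3.669 m·K/W
Q' = ΔT/ΣR = (100 °C − 8.85 °C)/3.669 = 24.8 W/m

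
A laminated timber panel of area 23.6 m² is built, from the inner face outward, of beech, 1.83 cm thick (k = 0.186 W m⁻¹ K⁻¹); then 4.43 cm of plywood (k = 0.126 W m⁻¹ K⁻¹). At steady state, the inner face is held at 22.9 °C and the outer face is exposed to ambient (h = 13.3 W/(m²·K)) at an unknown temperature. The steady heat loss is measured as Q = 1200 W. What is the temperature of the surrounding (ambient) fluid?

T_out = -3.80 °C

Sum the resistances:
  R_beech = L/(kA) = 0.0183/(0.186·23.6) = 0.004169 K/W
  R_plywood = L/(kA) = 0.0443/(0.126·23.6) = 0.01490 K/W
  R_conv,out = 1/(hA) = 1/(13.3·23.6) = 0.003186 K/W
ΣR = 0.02225 K/W
ΔT = Q·ΣR = 1200 × 0.02225 = 26.70 K
Heat flows outward, so T_out = T_in − ΔT = 22.9 − 26.70 = -3.80 °C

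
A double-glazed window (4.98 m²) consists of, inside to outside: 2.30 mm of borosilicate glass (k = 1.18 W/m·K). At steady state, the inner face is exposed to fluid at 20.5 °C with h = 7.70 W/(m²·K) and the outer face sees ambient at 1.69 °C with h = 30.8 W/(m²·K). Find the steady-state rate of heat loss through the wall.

Q = 570 W

Series thermal resistances, inner to outer:
  R_conv,in = 1/(hA) = 1/(7.70·4.98) = 0.02608 K/W
  R_borosilicate glass = L/(kA) = 0.00230/(1.18·4.98) = 3.914×10^-4 K/W
  R_conv,out = 1/(hA) = 1/(30.8·4.98) = 0.006520 K/W
ΣR = 0.02608 + 3.914×10^-4 + 0.006520 = 0.03299 K/W
Q = ΔT/ΣR = (20.5 °C − 1.69 °C)/0.03299 = 570 W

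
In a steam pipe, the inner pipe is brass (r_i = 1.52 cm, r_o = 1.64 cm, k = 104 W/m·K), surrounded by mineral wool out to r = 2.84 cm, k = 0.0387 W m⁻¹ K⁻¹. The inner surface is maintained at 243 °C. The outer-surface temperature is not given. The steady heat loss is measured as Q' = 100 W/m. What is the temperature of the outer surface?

T_out = 17.2 °C

Series resistances:
  R'_brass = ln(0.0164/0.0152)/(2πk) = 0.07599/(2π·104) = 1.163×10^-4 m·K/W
  R'_mineral wool = ln(0.0284/0.0164)/(2πk) = 0.5491/(2π·0.0387) = 2.258 m·K/W
ΣR = 2.258 m·K/W
ΔT = Q'·ΣR = 100 × 2.258 = 225.8 K
Heat flows outward, so T_out = T_in − ΔT = 243 − 225.8 = 17.2 °C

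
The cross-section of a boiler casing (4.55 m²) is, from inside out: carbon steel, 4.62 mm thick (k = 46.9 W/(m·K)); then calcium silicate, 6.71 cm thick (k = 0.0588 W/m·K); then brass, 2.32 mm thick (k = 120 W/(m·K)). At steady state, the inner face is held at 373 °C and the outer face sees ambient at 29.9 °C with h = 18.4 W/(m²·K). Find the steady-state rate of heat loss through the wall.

Resistance network (inner→outer):
  R_carbon steel = L/(kA) = 0.00462/(46.9·4.55) = 2.165×10^-5 K/W
  R_calcium silicate = L/(kA) = 0.0671/(0.0588·4.55) = 0.2508 K/W
  R_brass = L/(kA) = 0.00232/(120·4.55) = 4.249×10^-6 K/W
  R_conv,out = 1/(hA) = 1/(18.4·4.55) = 0.01194 K/W
ΣR = 2.165×10^-5 + 0.2508 + 4.249×10^-6 + 0.01194 = 0.2628 K/W
Q = ΔT/ΣR = (373 °C − 29.9 °C)/0.2628 = 1310 W

Q = 1310 W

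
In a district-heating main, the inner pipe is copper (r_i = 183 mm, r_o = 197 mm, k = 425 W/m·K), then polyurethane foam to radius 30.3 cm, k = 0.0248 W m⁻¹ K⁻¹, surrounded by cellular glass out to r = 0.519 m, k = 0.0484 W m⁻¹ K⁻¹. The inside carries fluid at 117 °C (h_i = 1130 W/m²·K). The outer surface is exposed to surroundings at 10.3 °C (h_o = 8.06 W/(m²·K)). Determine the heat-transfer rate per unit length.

Q' = 23.3 W/m

Series thermal resistances, inner to outer:
  R'_conv,in = 1/(2πr h) = 1/(2π·0.183·1130) = 7.696×10^-4 m·K/W
  R'_copper = ln(0.197/0.183)/(2πk) = 0.07372/(2π·425) = 2.761×10^-5 m·K/W
  R'_polyurethane foam = ln(0.303/0.197)/(2πk) = 0.4305/(2π·0.0248) = 2.763 m·K/W
  R'_cellular glass = ln(0.519/0.303)/(2πk) = 0.5382/(2π·0.0484) = 1.770 m·K/W
  R'_conv,out = 1/(2πr h) = 1/(2π·0.519·8.06) = 0.03805 m·K/W
ΣR = 7.696×10^-4 + 2.761×10^-5 + 2.763 + 1.770 + 0.03805 = 4.572 m·K/W
Q' = ΔT/ΣR = (117 °C − 10.3 °C)/4.572 = 23.3 W/m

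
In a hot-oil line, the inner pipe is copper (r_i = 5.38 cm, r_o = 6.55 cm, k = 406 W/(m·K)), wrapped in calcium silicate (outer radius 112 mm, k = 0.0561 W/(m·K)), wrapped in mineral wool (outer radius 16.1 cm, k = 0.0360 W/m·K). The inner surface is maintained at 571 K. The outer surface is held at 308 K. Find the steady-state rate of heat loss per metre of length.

Q' = 84.1 W/m

Treat each layer as a resistance in series:
  R'_copper = ln(0.0655/0.0538)/(2πk) = 0.1968/(2π·406) = 7.714×10^-5 m·K/W
  R'_calcium silicate = ln(0.112/0.0655)/(2πk) = 0.5364/(2π·0.0561) = 1.522 m·K/W
  R'_mineral wool = ln(0.161/0.112)/(2πk) = 0.3629/(2π·0.0360) = 1.604 m·K/W
ΣR = 7.714×10^-5 + 1.522 + 1.604 = 3.126 m·K/W
Q' = ΔT/ΣR = (571 K − 308 K)/3.126 = 84.1 W/m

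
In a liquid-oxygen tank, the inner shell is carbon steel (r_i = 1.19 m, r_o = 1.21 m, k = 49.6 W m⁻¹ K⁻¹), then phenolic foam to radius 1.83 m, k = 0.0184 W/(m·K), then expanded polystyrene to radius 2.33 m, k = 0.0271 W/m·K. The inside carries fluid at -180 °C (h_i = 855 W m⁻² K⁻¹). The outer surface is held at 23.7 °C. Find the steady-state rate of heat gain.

Series thermal resistances, inner to outer:
  R_conv,in = 1/(4πr²h) = 1/(4π·1.19²·855) = 6.572×10^-5 K/W
  R_carbon steel = (1/1.19 − 1/1.21)/(4πk) = 0.01389/(4π·49.6) = 2.228×10^-5 K/W
  R_phenolic foam = (1/1.21 − 1/1.83)/(4πk) = 0.2800/(4π·0.0184) = 1.211 K/W
  R_expanded polystyrene = (1/1.83 − 1/2.33)/(4πk) = 0.1173/(4π·0.0271) = 0.3443 K/W
ΣR = 6.572×10^-5 + 2.228×10^-5 + 1.211 + 0.3443 = 1.555 K/W
Q = ΔT/ΣR = (-180 °C − 23.7 °C)/1.555 = -131 W
(Negative Q ⇒ heat flows inward; heat gain = 131 W.)

Q = 131 W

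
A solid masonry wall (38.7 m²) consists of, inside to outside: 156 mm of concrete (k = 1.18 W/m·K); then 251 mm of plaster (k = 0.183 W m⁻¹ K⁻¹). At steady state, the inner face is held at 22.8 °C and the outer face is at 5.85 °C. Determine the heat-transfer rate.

Q = 436 W

Treat each layer as a resistance in series:
  R_concrete = L/(kA) = 0.156/(1.18·38.7) = 0.003416 K/W
  R_plaster = L/(kA) = 0.251/(0.183·38.7) = 0.03544 K/W
ΣR = 0.003416 + 0.03544 = 0.03886 K/W
Q = ΔT/ΣR = (22.8 °C − 5.85 °C)/0.03886 = 436 W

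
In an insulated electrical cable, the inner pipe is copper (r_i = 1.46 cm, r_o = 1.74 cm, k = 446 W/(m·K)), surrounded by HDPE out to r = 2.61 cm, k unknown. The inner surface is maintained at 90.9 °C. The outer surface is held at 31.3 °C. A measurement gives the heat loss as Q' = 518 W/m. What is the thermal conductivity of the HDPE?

k = 0.561 W/m·K

ΣR = ΔT/Q' = |90.9 − 31.3|/518 = 0.1151 m·K/W
Known resistances:
  R'_copper = ln(0.0174/0.0146)/(2πk) = 0.1754/(2π·446) = 6.261×10^-5 m·K/W
R_HDPE = ΣR − ΣR_known = 0.1151 − 6.261×10^-5 = 0.1150 m·K/W
ln(r₂/r₁)/(2πk) = 0.1150 ⇒ k = 0.4055/(2π·0.1150) = 0.561 W/m·K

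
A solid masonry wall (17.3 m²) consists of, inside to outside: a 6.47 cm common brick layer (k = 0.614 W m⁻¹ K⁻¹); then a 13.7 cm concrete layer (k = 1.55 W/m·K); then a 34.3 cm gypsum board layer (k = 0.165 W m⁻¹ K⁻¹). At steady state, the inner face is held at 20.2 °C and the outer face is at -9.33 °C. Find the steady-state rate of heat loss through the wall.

Resistance network (inner→outer):
  R_common brick = L/(kA) = 0.0647/(0.614·17.3) = 0.006091 K/W
  R_concrete = L/(kA) = 0.137/(1.55·17.3) = 0.005109 K/W
  R_gypsum board = L/(kA) = 0.343/(0.165·17.3) = 0.1202 K/W
ΣR = 0.006091 + 0.005109 + 0.1202 = 0.1314 K/W
Q = ΔT/ΣR = (20.2 °C − -9.33 °C)/0.1314 = 225 W

Q = 225 W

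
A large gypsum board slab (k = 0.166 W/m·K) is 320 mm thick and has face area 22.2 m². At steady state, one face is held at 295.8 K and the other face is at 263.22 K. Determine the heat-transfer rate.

Q = 375 W

Q = kA·ΔT/L = 0.166 × 22.2 × |295.8 K − 263.22 K| / 0.320 = 375 W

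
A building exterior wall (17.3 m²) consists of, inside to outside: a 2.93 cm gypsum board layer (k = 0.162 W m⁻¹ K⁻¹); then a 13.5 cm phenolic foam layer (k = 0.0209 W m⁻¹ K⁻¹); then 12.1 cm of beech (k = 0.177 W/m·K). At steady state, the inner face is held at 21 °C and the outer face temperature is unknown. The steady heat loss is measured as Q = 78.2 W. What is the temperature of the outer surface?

Series resistances:
  R_gypsum board = L/(kA) = 0.0293/(0.162·17.3) = 0.01045 K/W
  R_phenolic foam = L/(kA) = 0.135/(0.0209·17.3) = 0.3734 K/W
  R_beech = L/(kA) = 0.121/(0.177·17.3) = 0.03952 K/W
ΣR = 0.4233 K/W
ΔT = Q·ΣR = 78.2 × 0.4233 = 33.10 K
Heat flows outward, so T_out = T_in − ΔT = 21 − 33.10 = -12.1 °C

T_out = -12.1 °C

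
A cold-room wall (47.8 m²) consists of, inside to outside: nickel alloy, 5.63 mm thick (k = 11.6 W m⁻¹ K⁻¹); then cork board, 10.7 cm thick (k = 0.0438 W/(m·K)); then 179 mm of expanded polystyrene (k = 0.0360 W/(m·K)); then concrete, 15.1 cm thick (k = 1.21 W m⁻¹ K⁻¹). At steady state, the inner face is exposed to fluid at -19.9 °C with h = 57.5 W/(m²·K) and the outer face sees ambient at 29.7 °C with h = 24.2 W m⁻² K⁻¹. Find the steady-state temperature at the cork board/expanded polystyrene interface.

T = -3.84 °C

Treat each layer as a resistance in series:
  R_conv,in = 1/(hA) = 1/(57.5·47.8) = 3.638×10^-4 K/W
  R_nickel alloy = L/(kA) = 0.00563/(11.6·47.8) = 1.015×10^-5 K/W
  R_cork board = L/(kA) = 0.107/(0.0438·47.8) = 0.05111 K/W
  R_expanded polystyrene = L/(kA) = 0.179/(0.0360·47.8) = 0.1040 K/W
  R_concrete = L/(kA) = 0.151/(1.21·47.8) = 0.002611 K/W
  R_conv,out = 1/(hA) = 1/(24.2·47.8) = 8.645×10^-4 K/W
ΣR = 3.638×10^-4 + 1.015×10^-5 + 0.05111 + 0.1040 + 0.002611 + 8.645×10^-4 = 0.1590 K/W
Q = ΔT/ΣR = (-19.9 °C − 29.7 °C)/0.1590 = -311.9 W
From the inner boundary to the cork board/expanded polystyrene interface, ΣR_partial = 0.05148 K/W.
T_interface = T_in − Q·ΣR_partial = -19.9 °C − (-311.9)(0.05148) = -3.84 °C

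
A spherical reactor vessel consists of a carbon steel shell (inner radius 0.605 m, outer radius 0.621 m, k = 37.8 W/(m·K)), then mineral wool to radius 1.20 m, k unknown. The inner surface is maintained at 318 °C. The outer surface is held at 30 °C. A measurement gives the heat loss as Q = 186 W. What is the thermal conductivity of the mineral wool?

k = 0.0399 W/m·K

ΣR = ΔT/Q = |318 − 30|/186 = 1.548 K/W
Known resistances:
  R_carbon steel = (1/0.605 − 1/0.621)/(4πk) = 0.04259/(4π·37.8) = 8.965×10^-5 K/W
R_mineral wool = ΣR − ΣR_known = 1.548 − 8.965×10^-5 = 1.548 K/W
(1/r₁−1/r₂)/(4πk) = 1.548 ⇒ k = 0.7770/(4π·1.548) = 0.0399 W/m·K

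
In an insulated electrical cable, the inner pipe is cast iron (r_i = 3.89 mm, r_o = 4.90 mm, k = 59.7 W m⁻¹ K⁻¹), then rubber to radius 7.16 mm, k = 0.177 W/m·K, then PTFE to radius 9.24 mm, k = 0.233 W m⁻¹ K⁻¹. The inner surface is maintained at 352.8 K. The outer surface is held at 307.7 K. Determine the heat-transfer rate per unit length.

Q' = 87.4 W/m

Series thermal resistances, inner to outer:
  R'_cast iron = ln(0.00490/0.00389)/(2πk) = 0.2308/(2π·59.7) = 6.154×10^-4 m·K/W
  R'_rubber = ln(0.00716/0.00490)/(2πk) = 0.3793/(2π·0.177) = 0.3410 m·K/W
  R'_PTFE = ln(0.00924/0.00716)/(2πk) = 0.2550/(2π·0.233) = 0.1742 m·K/W
ΣR = 6.154×10^-4 + 0.3410 + 0.1742 = 0.5158 m·K/W
Q' = ΔT/ΣR = (352.8 K − 307.7 K)/0.5158 = 87.4 W/m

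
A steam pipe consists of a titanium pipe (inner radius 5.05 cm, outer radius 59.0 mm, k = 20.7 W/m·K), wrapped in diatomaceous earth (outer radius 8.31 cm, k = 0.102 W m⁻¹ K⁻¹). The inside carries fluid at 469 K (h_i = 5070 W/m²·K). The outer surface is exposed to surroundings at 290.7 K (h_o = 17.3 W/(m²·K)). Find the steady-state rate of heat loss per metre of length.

Q' = 276 W/m

Series thermal resistances, inner to outer:
  R'_conv,in = 1/(2πr h) = 1/(2π·0.0505·5070) = 6.216×10^-4 m·K/W
  R'_titanium = ln(0.0590/0.0505)/(2πk) = 0.1556/(2π·20.7) = 0.001196 m·K/W
  R'_diatomaceous earth = ln(0.0831/0.0590)/(2πk) = 0.3425/(2π·0.102) = 0.5344 m·K/W
  R'_conv,out = 1/(2πr h) = 1/(2π·0.0831·17.3) = 0.1107 m·K/W
ΣR = 6.216×10^-4 + 0.001196 + 0.5344 + 0.1107 = 0.6469 m·K/W
Q' = ΔT/ΣR = (469 K − 290.7 K)/0.6469 = 276 W/m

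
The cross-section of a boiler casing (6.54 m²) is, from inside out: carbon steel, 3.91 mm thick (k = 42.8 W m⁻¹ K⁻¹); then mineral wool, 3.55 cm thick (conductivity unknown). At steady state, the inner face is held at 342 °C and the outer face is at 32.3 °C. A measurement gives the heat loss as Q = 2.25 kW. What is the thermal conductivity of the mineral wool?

k = 0.0394 W/m·K

ΣR = ΔT/Q = |342 − 32.3|/2250 = 0.1376 K/W
Known resistances:
  R_carbon steel = L/(kA) = 0.00391/(42.8·6.54) = 1.397×10^-5 K/W
R_mineral wool = ΣR − ΣR_known = 0.1376 − 1.397×10^-5 = 0.1376 K/W
L/(kA) = 0.1376 ⇒ k = 0.0355/(0.1376·6.54) = 0.0394 W/m·K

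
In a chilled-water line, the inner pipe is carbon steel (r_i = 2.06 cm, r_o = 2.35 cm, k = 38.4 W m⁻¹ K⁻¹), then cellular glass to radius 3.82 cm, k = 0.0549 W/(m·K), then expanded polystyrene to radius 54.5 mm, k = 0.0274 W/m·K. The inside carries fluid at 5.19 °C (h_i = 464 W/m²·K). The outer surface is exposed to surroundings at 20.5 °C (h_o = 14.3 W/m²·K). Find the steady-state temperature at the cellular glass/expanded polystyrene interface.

T = 11.1 °C

Series thermal resistances, inner to outer:
  R'_conv,in = 1/(2πr h) = 1/(2π·0.0206·464) = 0.01665 m·K/W
  R'_carbon steel = ln(0.0235/0.0206)/(2πk) = 0.1317/(2π·38.4) = 5.459×10^-4 m·K/W
  R'_cellular glass = ln(0.0382/0.0235)/(2πk) = 0.4858/(2π·0.0549) = 1.408 m·K/W
  R'_expanded polystyrene = ln(0.0545/0.0382)/(2πk) = 0.3554/(2π·0.0274) = 2.064 m·K/W
  R'_conv,out = 1/(2πr h) = 1/(2π·0.0545·14.3) = 0.2042 m·K/W
ΣR = 0.01665 + 5.459×10^-4 + 1.408 + 2.064 + 0.2042 = 3.693 m·K/W
Q' = ΔT/ΣR = (5.19 °C − 20.5 °C)/3.693 = -4.146 W/m
From the inner boundary to the cellular glass/expanded polystyrene interface, ΣR_partial = 1.425 m·K/W.
T_interface = T_in − Q'·ΣR_partial = 5.19 °C − (-4.146)(1.425) = 11.1 °C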